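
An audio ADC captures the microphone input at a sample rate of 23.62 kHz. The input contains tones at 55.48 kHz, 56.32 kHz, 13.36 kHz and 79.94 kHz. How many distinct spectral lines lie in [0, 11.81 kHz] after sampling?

fs/2 = 11.81 kHz.
55.48 kHz mod fs = 8.24 kHz.
8.24 kHz ≤ fs/2 = 11.81 kHz, appears at 8.24 kHz.
56.32 kHz mod fs = 9.08 kHz.
9.08 kHz ≤ fs/2 = 11.81 kHz, appears at 9.08 kHz.
13.36 kHz > fs/2 = 11.81 kHz, folds to fs − 13.36 kHz = 10.26 kHz.
79.94 kHz mod fs = 9.08 kHz.
9.08 kHz ≤ fs/2 = 11.81 kHz, appears at 9.08 kHz.
Distinct values: {8.24 kHz, 9.08 kHz, 10.26 kHz} → 3.

3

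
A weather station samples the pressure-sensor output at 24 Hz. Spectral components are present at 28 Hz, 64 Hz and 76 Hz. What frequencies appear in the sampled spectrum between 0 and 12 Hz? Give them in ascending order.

fs/2 = 12 Hz.
28 Hz mod fs = 4 Hz.
4 Hz ≤ fs/2 = 12 Hz, appears at 4 Hz.
64 Hz mod fs = 16 Hz.
16 Hz > fs/2 = 12 Hz, folds to fs − 16 Hz = 8 Hz.
76 Hz mod fs = 4 Hz.
4 Hz ≤ fs/2 = 12 Hz, appears at 4 Hz.
Distinct values: {4 Hz, 8 Hz}.

4 Hz, 8 Hz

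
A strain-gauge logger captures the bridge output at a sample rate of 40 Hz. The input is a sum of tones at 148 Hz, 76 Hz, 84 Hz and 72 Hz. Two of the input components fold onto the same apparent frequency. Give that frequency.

fs/2 = 20 Hz.
148 Hz mod fs = 28 Hz.
28 Hz > fs/2 = 20 Hz, folds to fs − 28 Hz = 12 Hz.
76 Hz mod fs = 36 Hz.
36 Hz > fs/2 = 20 Hz, folds to fs − 36 Hz = 4 Hz.
84 Hz mod fs = 4 Hz.
4 Hz ≤ fs/2 = 20 Hz, appears at 4 Hz.
72 Hz mod fs = 32 Hz.
32 Hz > fs/2 = 20 Hz, folds to fs − 32 Hz = 8 Hz.
76 Hz and 84 Hz both map to 4 Hz.

4 Hz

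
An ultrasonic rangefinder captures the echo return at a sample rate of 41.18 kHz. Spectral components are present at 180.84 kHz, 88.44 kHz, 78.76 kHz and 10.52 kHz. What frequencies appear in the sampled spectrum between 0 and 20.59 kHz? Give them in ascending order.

fs/2 = 20.59 kHz.
180.84 kHz mod fs = 16.12 kHz.
16.12 kHz ≤ fs/2 = 20.59 kHz, appears at 16.12 kHz.
88.44 kHz mod fs = 6.08 kHz.
6.08 kHz ≤ fs/2 = 20.59 kHz, appears at 6.08 kHz.
78.76 kHz mod fs = 37.58 kHz.
37.58 kHz > fs/2 = 20.59 kHz, folds to fs − 37.58 kHz = 3.6 kHz.
10.52 kHz ≤ fs/2 = 20.59 kHz, passes unchanged.
Distinct values: {3.6 kHz, 6.08 kHz, 10.52 kHz, 16.12 kHz}.

3.6 kHz, 6.08 kHz, 10.52 kHz, 16.12 kHz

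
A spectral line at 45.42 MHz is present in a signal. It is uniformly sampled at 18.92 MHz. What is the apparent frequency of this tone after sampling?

45.42 MHz mod fs = 7.58 MHz.
7.58 MHz ≤ fs/2 = 9.46 MHz, appears at 7.58 MHz.

7.58 MHz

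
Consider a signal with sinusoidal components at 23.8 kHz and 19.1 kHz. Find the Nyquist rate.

47.6 kHz

Highest-frequency component: 23.8 kHz.
Nyquist rate = 2 × 23.8 kHz = 47.6 kHz.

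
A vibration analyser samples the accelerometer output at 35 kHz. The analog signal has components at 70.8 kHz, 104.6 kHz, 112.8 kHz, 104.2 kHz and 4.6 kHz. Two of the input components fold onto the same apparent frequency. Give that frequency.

fs/2 = 17.5 kHz.
70.8 kHz mod fs = 0.8 kHz.
0.8 kHz ≤ fs/2 = 17.5 kHz, appears at 0.8 kHz.
104.6 kHz mod fs = 34.6 kHz.
34.6 kHz > fs/2 = 17.5 kHz, folds to fs − 34.6 kHz = 0.4 kHz.
112.8 kHz mod fs = 7.8 kHz.
7.8 kHz ≤ fs/2 = 17.5 kHz, appears at 7.8 kHz.
104.2 kHz mod fs = 34.2 kHz.
34.2 kHz > fs/2 = 17.5 kHz, folds to fs − 34.2 kHz = 0.8 kHz.
4.6 kHz ≤ fs/2 = 17.5 kHz, passes unchanged.
70.8 kHz and 104.2 kHz both map to 0.8 kHz.

0.8 kHz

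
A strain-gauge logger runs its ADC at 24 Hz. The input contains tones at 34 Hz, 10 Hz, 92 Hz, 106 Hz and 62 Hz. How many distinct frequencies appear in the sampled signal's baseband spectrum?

fs/2 = 12 Hz.
34 Hz mod fs = 10 Hz.
10 Hz ≤ fs/2 = 12 Hz, appears at 10 Hz.
10 Hz ≤ fs/2 = 12 Hz, passes unchanged.
92 Hz mod fs = 20 Hz.
20 Hz > fs/2 = 12 Hz, folds to fs − 20 Hz = 4 Hz.
106 Hz mod fs = 10 Hz.
10 Hz ≤ fs/2 = 12 Hz, appears at 10 Hz.
62 Hz mod fs = 14 Hz.
14 Hz > fs/2 = 12 Hz, folds to fs − 14 Hz = 10 Hz.
Distinct values: {4 Hz, 10 Hz} → 2.

2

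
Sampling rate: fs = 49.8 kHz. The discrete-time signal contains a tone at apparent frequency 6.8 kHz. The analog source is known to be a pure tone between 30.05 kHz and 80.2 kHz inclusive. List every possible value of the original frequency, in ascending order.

Frequencies that alias to 6.8 kHz are k·fs ± 6.8 kHz for integer k ≥ 0.
k=0: 6.8 kHz.
k=1: 43 kHz, 56.6 kHz.
k=2: 92.8 kHz, 106.4 kHz.
Within [30.05 kHz, 80.2 kHz]: 43 kHz, 56.6 kHz.

43 kHz, 56.6 kHz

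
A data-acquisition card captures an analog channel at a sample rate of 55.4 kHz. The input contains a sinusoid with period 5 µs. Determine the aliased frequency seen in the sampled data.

21.6 kHz

T = 5 µs → f = 1/T = 200 kHz.
200 kHz mod fs = 33.8 kHz.
33.8 kHz > fs/2 = 27.7 kHz, folds to fs − 33.8 kHz = 21.6 kHz.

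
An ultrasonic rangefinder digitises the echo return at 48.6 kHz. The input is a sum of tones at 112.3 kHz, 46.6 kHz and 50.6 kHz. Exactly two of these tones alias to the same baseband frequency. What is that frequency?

2 kHz

fs/2 = 24.3 kHz.
112.3 kHz mod fs = 15.1 kHz.
15.1 kHz ≤ fs/2 = 24.3 kHz, appears at 15.1 kHz.
46.6 kHz > fs/2 = 24.3 kHz, folds to fs − 46.6 kHz = 2 kHz.
50.6 kHz mod fs = 2 kHz.
2 kHz ≤ fs/2 = 24.3 kHz, appears at 2 kHz.
46.6 kHz and 50.6 kHz both map to 2 kHz.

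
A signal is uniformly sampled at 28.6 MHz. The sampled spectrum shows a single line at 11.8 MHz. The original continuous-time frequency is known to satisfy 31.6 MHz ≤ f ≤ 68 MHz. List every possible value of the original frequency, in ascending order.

Frequencies that alias to 11.8 MHz are k·fs ± 11.8 MHz for integer k ≥ 0.
k=0: 11.8 MHz.
k=1: 16.8 MHz, 40.4 MHz.
k=2: 45.4 MHz, 69 MHz.
k=3: 74 MHz, 97.6 MHz.
Within [31.6 MHz, 68 MHz]: 40.4 MHz, 45.4 MHz.

40.4 MHz, 45.4 MHz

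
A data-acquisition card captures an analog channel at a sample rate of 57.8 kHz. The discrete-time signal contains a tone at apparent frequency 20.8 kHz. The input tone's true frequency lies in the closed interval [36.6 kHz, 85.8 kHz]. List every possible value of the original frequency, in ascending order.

37 kHz, 78.6 kHz

Frequencies that alias to 20.8 kHz are k·fs ± 20.8 kHz for integer k ≥ 0.
k=0: 20.8 kHz.
k=1: 37 kHz, 78.6 kHz.
k=2: 94.8 kHz, 136.4 kHz.
Within [36.6 kHz, 85.8 kHz]: 37 kHz, 78.6 kHz.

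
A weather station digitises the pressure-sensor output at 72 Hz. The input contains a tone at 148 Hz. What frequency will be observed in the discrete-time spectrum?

148 Hz mod fs = 4 Hz.
4 Hz ≤ fs/2 = 36 Hz, appears at 4 Hz.

4 Hz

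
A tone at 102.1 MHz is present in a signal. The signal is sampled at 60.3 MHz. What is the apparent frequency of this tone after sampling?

18.5 MHz

102.1 MHz mod fs = 41.8 MHz.
41.8 MHz > fs/2 = 30.15 MHz, folds to fs − 41.8 MHz = 18.5 MHz.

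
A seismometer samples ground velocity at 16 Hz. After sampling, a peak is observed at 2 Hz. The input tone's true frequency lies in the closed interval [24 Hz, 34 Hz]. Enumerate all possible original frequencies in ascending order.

30 Hz, 34 Hz

Frequencies that alias to 2 Hz are k·fs ± 2 Hz for integer k ≥ 0.
k=0: 2 Hz.
k=1: 14 Hz, 18 Hz.
k=2: 30 Hz, 34 Hz.
k=3: 46 Hz, 50 Hz.
Within [24 Hz, 34 Hz]: 30 Hz, 34 Hz.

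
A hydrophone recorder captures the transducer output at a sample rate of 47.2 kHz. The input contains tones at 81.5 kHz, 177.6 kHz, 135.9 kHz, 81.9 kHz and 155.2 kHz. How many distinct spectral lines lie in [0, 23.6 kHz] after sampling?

fs/2 = 23.6 kHz.
81.5 kHz mod fs = 34.3 kHz.
34.3 kHz > fs/2 = 23.6 kHz, folds to fs − 34.3 kHz = 12.9 kHz.
177.6 kHz mod fs = 36 kHz.
36 kHz > fs/2 = 23.6 kHz, folds to fs − 36 kHz = 11.2 kHz.
135.9 kHz mod fs = 41.5 kHz.
41.5 kHz > fs/2 = 23.6 kHz, folds to fs − 41.5 kHz = 5.7 kHz.
81.9 kHz mod fs = 34.7 kHz.
34.7 kHz > fs/2 = 23.6 kHz, folds to fs − 34.7 kHz = 12.5 kHz.
155.2 kHz mod fs = 13.6 kHz.
13.6 kHz ≤ fs/2 = 23.6 kHz, appears at 13.6 kHz.
Distinct values: {5.7 kHz, 11.2 kHz, 12.5 kHz, 12.9 kHz, 13.6 kHz} → 5.

5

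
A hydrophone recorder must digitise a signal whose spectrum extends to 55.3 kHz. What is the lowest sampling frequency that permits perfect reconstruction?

Nyquist rate = 2 × 55.3 kHz = 110.6 kHz.

110.6 kHz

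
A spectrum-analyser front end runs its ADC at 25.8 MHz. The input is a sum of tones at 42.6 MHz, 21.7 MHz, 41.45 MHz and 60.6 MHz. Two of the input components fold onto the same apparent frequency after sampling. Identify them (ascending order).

42.6 MHz, 60.6 MHz

fs/2 = 12.9 MHz.
42.6 MHz mod fs = 16.8 MHz.
16.8 MHz > fs/2 = 12.9 MHz, folds to fs − 16.8 MHz = 9 MHz.
21.7 MHz > fs/2 = 12.9 MHz, folds to fs − 21.7 MHz = 4.1 MHz.
41.45 MHz mod fs = 15.65 MHz.
15.65 MHz > fs/2 = 12.9 MHz, folds to fs − 15.65 MHz = 10.15 MHz.
60.6 MHz mod fs = 9 MHz.
9 MHz ≤ fs/2 = 12.9 MHz, appears at 9 MHz.
42.6 MHz and 60.6 MHz both map to 9 MHz.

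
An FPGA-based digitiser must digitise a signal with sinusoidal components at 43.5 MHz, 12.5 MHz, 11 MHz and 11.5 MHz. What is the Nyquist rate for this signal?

87 MHz

Highest-frequency component: 43.5 MHz.
Nyquist rate = 2 × 43.5 MHz = 87 MHz.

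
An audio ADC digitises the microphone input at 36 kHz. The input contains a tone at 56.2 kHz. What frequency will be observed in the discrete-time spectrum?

15.8 kHz

56.2 kHz mod fs = 20.2 kHz.
20.2 kHz > fs/2 = 18 kHz, folds to fs − 20.2 kHz = 15.8 kHz.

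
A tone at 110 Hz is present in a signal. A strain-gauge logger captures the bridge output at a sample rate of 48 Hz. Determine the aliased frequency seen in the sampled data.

110 Hz mod fs = 14 Hz.
14 Hz ≤ fs/2 = 24 Hz, appears at 14 Hz.

14 Hz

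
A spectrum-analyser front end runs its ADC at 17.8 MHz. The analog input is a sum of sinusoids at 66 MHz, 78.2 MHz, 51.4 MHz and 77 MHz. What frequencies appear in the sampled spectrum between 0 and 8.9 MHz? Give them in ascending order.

2 MHz, 5.2 MHz, 5.8 MHz, 7 MHz

fs/2 = 8.9 MHz.
66 MHz mod fs = 12.6 MHz.
12.6 MHz > fs/2 = 8.9 MHz, folds to fs − 12.6 MHz = 5.2 MHz.
78.2 MHz mod fs = 7 MHz.
7 MHz ≤ fs/2 = 8.9 MHz, appears at 7 MHz.
51.4 MHz mod fs = 15.8 MHz.
15.8 MHz > fs/2 = 8.9 MHz, folds to fs − 15.8 MHz = 2 MHz.
77 MHz mod fs = 5.8 MHz.
5.8 MHz ≤ fs/2 = 8.9 MHz, appears at 5.8 MHz.
Distinct values: {2 MHz, 5.2 MHz, 5.8 MHz, 7 MHz}.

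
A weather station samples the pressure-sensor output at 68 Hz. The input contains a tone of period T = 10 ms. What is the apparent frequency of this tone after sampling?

T = 10 ms → f = 1/T = 100 Hz.
100 Hz mod fs = 32 Hz.
32 Hz ≤ fs/2 = 34 Hz, appears at 32 Hz.

32 Hz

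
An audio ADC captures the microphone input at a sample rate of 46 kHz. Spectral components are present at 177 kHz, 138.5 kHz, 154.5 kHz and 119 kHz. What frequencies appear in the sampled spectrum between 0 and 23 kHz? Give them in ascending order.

0.5 kHz, 7 kHz, 16.5 kHz, 19 kHz

fs/2 = 23 kHz.
177 kHz mod fs = 39 kHz.
39 kHz > fs/2 = 23 kHz, folds to fs − 39 kHz = 7 kHz.
138.5 kHz mod fs = 0.5 kHz.
0.5 kHz ≤ fs/2 = 23 kHz, appears at 0.5 kHz.
154.5 kHz mod fs = 16.5 kHz.
16.5 kHz ≤ fs/2 = 23 kHz, appears at 16.5 kHz.
119 kHz mod fs = 27 kHz.
27 kHz > fs/2 = 23 kHz, folds to fs − 27 kHz = 19 kHz.
Distinct values: {0.5 kHz, 7 kHz, 16.5 kHz, 19 kHz}.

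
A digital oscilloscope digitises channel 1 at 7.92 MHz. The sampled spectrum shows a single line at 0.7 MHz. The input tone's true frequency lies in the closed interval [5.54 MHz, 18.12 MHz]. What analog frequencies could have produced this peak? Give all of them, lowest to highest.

7.22 MHz, 8.62 MHz, 15.14 MHz, 16.54 MHz

Frequencies that alias to 0.7 MHz are k·fs ± 0.7 MHz for integer k ≥ 0.
k=0: 0.7 MHz.
k=1: 7.22 MHz, 8.62 MHz.
k=2: 15.14 MHz, 16.54 MHz.
k=3: 23.06 MHz, 24.46 MHz.
Within [5.54 MHz, 18.12 MHz]: 7.22 MHz, 8.62 MHz, 15.14 MHz, 16.54 MHz.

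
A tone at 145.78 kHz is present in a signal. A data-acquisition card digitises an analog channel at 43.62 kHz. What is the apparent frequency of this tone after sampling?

145.78 kHz mod fs = 14.92 kHz.
14.92 kHz ≤ fs/2 = 21.81 kHz, appears at 14.92 kHz.

14.92 kHz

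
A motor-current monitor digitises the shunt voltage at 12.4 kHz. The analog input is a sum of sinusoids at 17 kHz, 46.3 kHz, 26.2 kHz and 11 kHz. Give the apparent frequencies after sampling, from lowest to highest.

1.4 kHz, 3.3 kHz, 4.6 kHz

fs/2 = 6.2 kHz.
17 kHz mod fs = 4.6 kHz.
4.6 kHz ≤ fs/2 = 6.2 kHz, appears at 4.6 kHz.
46.3 kHz mod fs = 9.1 kHz.
9.1 kHz > fs/2 = 6.2 kHz, folds to fs − 9.1 kHz = 3.3 kHz.
26.2 kHz mod fs = 1.4 kHz.
1.4 kHz ≤ fs/2 = 6.2 kHz, appears at 1.4 kHz.
11 kHz > fs/2 = 6.2 kHz, folds to fs − 11 kHz = 1.4 kHz.
Distinct values: {1.4 kHz, 3.3 kHz, 4.6 kHz}.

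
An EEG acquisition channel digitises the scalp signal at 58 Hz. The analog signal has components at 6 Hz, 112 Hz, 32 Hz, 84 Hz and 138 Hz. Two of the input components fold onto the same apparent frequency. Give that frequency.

26 Hz

fs/2 = 29 Hz.
6 Hz ≤ fs/2 = 29 Hz, passes unchanged.
112 Hz mod fs = 54 Hz.
54 Hz > fs/2 = 29 Hz, folds to fs − 54 Hz = 4 Hz.
32 Hz > fs/2 = 29 Hz, folds to fs − 32 Hz = 26 Hz.
84 Hz mod fs = 26 Hz.
26 Hz ≤ fs/2 = 29 Hz, appears at 26 Hz.
138 Hz mod fs = 22 Hz.
22 Hz ≤ fs/2 = 29 Hz, appears at 22 Hz.
32 Hz and 84 Hz both map to 26 Hz.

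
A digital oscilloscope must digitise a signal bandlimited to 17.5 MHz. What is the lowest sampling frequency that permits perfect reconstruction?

35 MHz

Nyquist rate = 2 × 17.5 MHz = 35 MHz.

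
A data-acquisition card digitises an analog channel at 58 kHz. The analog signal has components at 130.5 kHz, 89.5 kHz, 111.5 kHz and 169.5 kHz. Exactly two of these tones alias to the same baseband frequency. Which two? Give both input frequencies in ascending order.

111.5 kHz, 169.5 kHz

fs/2 = 29 kHz.
130.5 kHz mod fs = 14.5 kHz.
14.5 kHz ≤ fs/2 = 29 kHz, appears at 14.5 kHz.
89.5 kHz mod fs = 31.5 kHz.
31.5 kHz > fs/2 = 29 kHz, folds to fs − 31.5 kHz = 26.5 kHz.
111.5 kHz mod fs = 53.5 kHz.
53.5 kHz > fs/2 = 29 kHz, folds to fs − 53.5 kHz = 4.5 kHz.
169.5 kHz mod fs = 53.5 kHz.
53.5 kHz > fs/2 = 29 kHz, folds to fs − 53.5 kHz = 4.5 kHz.
111.5 kHz and 169.5 kHz both map to 4.5 kHz.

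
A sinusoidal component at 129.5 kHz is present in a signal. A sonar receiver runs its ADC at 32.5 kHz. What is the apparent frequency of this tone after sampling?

129.5 kHz mod fs = 32 kHz.
32 kHz > fs/2 = 16.25 kHz, folds to fs − 32 kHz = 0.5 kHz.

0.5 kHz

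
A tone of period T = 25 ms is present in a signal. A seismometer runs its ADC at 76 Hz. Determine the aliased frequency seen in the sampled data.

36 Hz

T = 25 ms → f = 1/T = 40 Hz.
40 Hz > fs/2 = 38 Hz, folds to fs − 40 Hz = 36 Hz.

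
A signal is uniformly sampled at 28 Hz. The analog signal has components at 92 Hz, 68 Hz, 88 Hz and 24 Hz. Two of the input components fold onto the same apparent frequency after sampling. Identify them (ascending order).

24 Hz, 88 Hz

fs/2 = 14 Hz.
92 Hz mod fs = 8 Hz.
8 Hz ≤ fs/2 = 14 Hz, appears at 8 Hz.
68 Hz mod fs = 12 Hz.
12 Hz ≤ fs/2 = 14 Hz, appears at 12 Hz.
88 Hz mod fs = 4 Hz.
4 Hz ≤ fs/2 = 14 Hz, appears at 4 Hz.
24 Hz > fs/2 = 14 Hz, folds to fs − 24 Hz = 4 Hz.
24 Hz and 88 Hz both map to 4 Hz.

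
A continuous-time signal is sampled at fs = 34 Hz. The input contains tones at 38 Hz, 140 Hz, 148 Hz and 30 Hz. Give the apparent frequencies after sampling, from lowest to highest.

fs/2 = 17 Hz.
38 Hz mod fs = 4 Hz.
4 Hz ≤ fs/2 = 17 Hz, appears at 4 Hz.
140 Hz mod fs = 4 Hz.
4 Hz ≤ fs/2 = 17 Hz, appears at 4 Hz.
148 Hz mod fs = 12 Hz.
12 Hz ≤ fs/2 = 17 Hz, appears at 12 Hz.
30 Hz > fs/2 = 17 Hz, folds to fs − 30 Hz = 4 Hz.
Distinct values: {4 Hz, 12 Hz}.

4 Hz, 12 Hz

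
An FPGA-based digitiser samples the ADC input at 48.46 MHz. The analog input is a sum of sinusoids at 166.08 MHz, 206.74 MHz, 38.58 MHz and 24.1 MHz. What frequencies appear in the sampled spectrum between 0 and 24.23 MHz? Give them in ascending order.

9.88 MHz, 12.9 MHz, 20.7 MHz, 24.1 MHz

fs/2 = 24.23 MHz.
166.08 MHz mod fs = 20.7 MHz.
20.7 MHz ≤ fs/2 = 24.23 MHz, appears at 20.7 MHz.
206.74 MHz mod fs = 12.9 MHz.
12.9 MHz ≤ fs/2 = 24.23 MHz, appears at 12.9 MHz.
38.58 MHz > fs/2 = 24.23 MHz, folds to fs − 38.58 MHz = 9.88 MHz.
24.1 MHz ≤ fs/2 = 24.23 MHz, passes unchanged.
Distinct values: {9.88 MHz, 12.9 MHz, 20.7 MHz, 24.1 MHz}.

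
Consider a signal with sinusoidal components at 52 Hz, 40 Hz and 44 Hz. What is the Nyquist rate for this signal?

104 Hz

Highest-frequency component: 52 Hz.
Nyquist rate = 2 × 52 Hz = 104 Hz.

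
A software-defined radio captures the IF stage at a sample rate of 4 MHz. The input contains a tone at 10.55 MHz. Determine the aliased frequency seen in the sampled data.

10.55 MHz mod fs = 2.55 MHz.
2.55 MHz > fs/2 = 2 MHz, folds to fs − 2.55 MHz = 1.45 MHz.

1.45 MHz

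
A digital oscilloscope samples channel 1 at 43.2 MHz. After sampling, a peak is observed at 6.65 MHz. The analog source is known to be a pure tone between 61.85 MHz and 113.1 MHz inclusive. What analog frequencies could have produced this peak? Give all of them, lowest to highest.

79.75 MHz, 93.05 MHz

Frequencies that alias to 6.65 MHz are k·fs ± 6.65 MHz for integer k ≥ 0.
k=0: 6.65 MHz.
k=1: 36.55 MHz, 49.85 MHz.
k=2: 79.75 MHz, 93.05 MHz.
k=3: 122.95 MHz, 136.25 MHz.
Within [61.85 MHz, 113.1 MHz]: 79.75 MHz, 93.05 MHz.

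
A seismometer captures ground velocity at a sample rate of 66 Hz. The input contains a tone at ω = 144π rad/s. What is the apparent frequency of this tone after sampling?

6 Hz

ω = 144π rad/s → f = ω/(2π) = 72 Hz.
72 Hz mod fs = 6 Hz.
6 Hz ≤ fs/2 = 33 Hz, appears at 6 Hz.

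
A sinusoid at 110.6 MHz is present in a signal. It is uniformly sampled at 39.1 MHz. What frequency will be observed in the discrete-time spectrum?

110.6 MHz mod fs = 32.4 MHz.
32.4 MHz > fs/2 = 19.55 MHz, folds to fs − 32.4 MHz = 6.7 MHz.

6.7 MHz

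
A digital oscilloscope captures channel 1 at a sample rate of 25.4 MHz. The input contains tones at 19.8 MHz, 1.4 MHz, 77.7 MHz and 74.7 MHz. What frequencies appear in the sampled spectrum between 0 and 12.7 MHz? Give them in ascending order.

1.4 MHz, 1.5 MHz, 5.6 MHz

fs/2 = 12.7 MHz.
19.8 MHz > fs/2 = 12.7 MHz, folds to fs − 19.8 MHz = 5.6 MHz.
1.4 MHz ≤ fs/2 = 12.7 MHz, passes unchanged.
77.7 MHz mod fs = 1.5 MHz.
1.5 MHz ≤ fs/2 = 12.7 MHz, appears at 1.5 MHz.
74.7 MHz mod fs = 23.9 MHz.
23.9 MHz > fs/2 = 12.7 MHz, folds to fs − 23.9 MHz = 1.5 MHz.
Distinct values: {1.4 MHz, 1.5 MHz, 5.6 MHz}.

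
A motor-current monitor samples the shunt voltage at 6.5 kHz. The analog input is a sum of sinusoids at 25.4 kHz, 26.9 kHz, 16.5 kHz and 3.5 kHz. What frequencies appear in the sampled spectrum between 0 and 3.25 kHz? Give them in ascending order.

0.6 kHz, 0.9 kHz, 3 kHz

fs/2 = 3.25 kHz.
25.4 kHz mod fs = 5.9 kHz.
5.9 kHz > fs/2 = 3.25 kHz, folds to fs − 5.9 kHz = 0.6 kHz.
26.9 kHz mod fs = 0.9 kHz.
0.9 kHz ≤ fs/2 = 3.25 kHz, appears at 0.9 kHz.
16.5 kHz mod fs = 3.5 kHz.
3.5 kHz > fs/2 = 3.25 kHz, folds to fs − 3.5 kHz = 3 kHz.
3.5 kHz > fs/2 = 3.25 kHz, folds to fs − 3.5 kHz = 3 kHz.
Distinct values: {0.6 kHz, 0.9 kHz, 3 kHz}.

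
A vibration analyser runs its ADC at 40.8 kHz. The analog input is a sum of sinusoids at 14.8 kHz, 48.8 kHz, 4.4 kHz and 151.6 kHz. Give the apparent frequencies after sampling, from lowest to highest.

4.4 kHz, 8 kHz, 11.6 kHz, 14.8 kHz

fs/2 = 20.4 kHz.
14.8 kHz ≤ fs/2 = 20.4 kHz, passes unchanged.
48.8 kHz mod fs = 8 kHz.
8 kHz ≤ fs/2 = 20.4 kHz, appears at 8 kHz.
4.4 kHz ≤ fs/2 = 20.4 kHz, passes unchanged.
151.6 kHz mod fs = 29.2 kHz.
29.2 kHz > fs/2 = 20.4 kHz, folds to fs − 29.2 kHz = 11.6 kHz.
Distinct values: {4.4 kHz, 8 kHz, 11.6 kHz, 14.8 kHz}.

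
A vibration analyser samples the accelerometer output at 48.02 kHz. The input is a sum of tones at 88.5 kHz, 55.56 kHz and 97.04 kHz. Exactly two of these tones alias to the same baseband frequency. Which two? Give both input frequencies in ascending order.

55.56 kHz, 88.5 kHz

fs/2 = 24.01 kHz.
88.5 kHz mod fs = 40.48 kHz.
40.48 kHz > fs/2 = 24.01 kHz, folds to fs − 40.48 kHz = 7.54 kHz.
55.56 kHz mod fs = 7.54 kHz.
7.54 kHz ≤ fs/2 = 24.01 kHz, appears at 7.54 kHz.
97.04 kHz mod fs = 1 kHz.
1 kHz ≤ fs/2 = 24.01 kHz, appears at 1 kHz.
55.56 kHz and 88.5 kHz both map to 7.54 kHz.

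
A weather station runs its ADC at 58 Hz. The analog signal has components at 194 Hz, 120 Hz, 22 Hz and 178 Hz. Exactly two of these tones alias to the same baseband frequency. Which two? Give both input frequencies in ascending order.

fs/2 = 29 Hz.
194 Hz mod fs = 20 Hz.
20 Hz ≤ fs/2 = 29 Hz, appears at 20 Hz.
120 Hz mod fs = 4 Hz.
4 Hz ≤ fs/2 = 29 Hz, appears at 4 Hz.
22 Hz ≤ fs/2 = 29 Hz, passes unchanged.
178 Hz mod fs = 4 Hz.
4 Hz ≤ fs/2 = 29 Hz, appears at 4 Hz.
120 Hz and 178 Hz both map to 4 Hz.

120 Hz, 178 Hz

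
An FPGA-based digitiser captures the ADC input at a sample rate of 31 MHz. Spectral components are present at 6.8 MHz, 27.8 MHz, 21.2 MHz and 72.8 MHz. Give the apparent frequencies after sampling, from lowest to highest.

3.2 MHz, 6.8 MHz, 9.8 MHz, 10.8 MHz

fs/2 = 15.5 MHz.
6.8 MHz ≤ fs/2 = 15.5 MHz, passes unchanged.
27.8 MHz > fs/2 = 15.5 MHz, folds to fs − 27.8 MHz = 3.2 MHz.
21.2 MHz > fs/2 = 15.5 MHz, folds to fs − 21.2 MHz = 9.8 MHz.
72.8 MHz mod fs = 10.8 MHz.
10.8 MHz ≤ fs/2 = 15.5 MHz, appears at 10.8 MHz.
Distinct values: {3.2 MHz, 6.8 MHz, 9.8 MHz, 10.8 MHz}.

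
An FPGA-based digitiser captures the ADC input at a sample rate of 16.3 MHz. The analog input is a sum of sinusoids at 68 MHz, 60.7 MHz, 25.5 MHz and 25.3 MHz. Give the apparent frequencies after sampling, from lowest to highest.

fs/2 = 8.15 MHz.
68 MHz mod fs = 2.8 MHz.
2.8 MHz ≤ fs/2 = 8.15 MHz, appears at 2.8 MHz.
60.7 MHz mod fs = 11.8 MHz.
11.8 MHz > fs/2 = 8.15 MHz, folds to fs − 11.8 MHz = 4.5 MHz.
25.5 MHz mod fs = 9.2 MHz.
9.2 MHz > fs/2 = 8.15 MHz, folds to fs − 9.2 MHz = 7.1 MHz.
25.3 MHz mod fs = 9 MHz.
9 MHz > fs/2 = 8.15 MHz, folds to fs − 9 MHz = 7.3 MHz.
Distinct values: {2.8 MHz, 4.5 MHz, 7.1 MHz, 7.3 MHz}.

2.8 MHz, 4.5 MHz, 7.1 MHz, 7.3 MHz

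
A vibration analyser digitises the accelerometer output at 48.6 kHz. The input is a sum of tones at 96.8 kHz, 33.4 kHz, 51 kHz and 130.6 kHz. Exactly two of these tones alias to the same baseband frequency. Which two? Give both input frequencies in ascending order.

fs/2 = 24.3 kHz.
96.8 kHz mod fs = 48.2 kHz.
48.2 kHz > fs/2 = 24.3 kHz, folds to fs − 48.2 kHz = 0.4 kHz.
33.4 kHz > fs/2 = 24.3 kHz, folds to fs − 33.4 kHz = 15.2 kHz.
51 kHz mod fs = 2.4 kHz.
2.4 kHz ≤ fs/2 = 24.3 kHz, appears at 2.4 kHz.
130.6 kHz mod fs = 33.4 kHz.
33.4 kHz > fs/2 = 24.3 kHz, folds to fs − 33.4 kHz = 15.2 kHz.
33.4 kHz and 130.6 kHz both map to 15.2 kHz.

33.4 kHz, 130.6 kHz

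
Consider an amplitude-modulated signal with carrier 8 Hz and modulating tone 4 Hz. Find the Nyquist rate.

24 Hz

AM sidebands sit at fc ± fm = 4 Hz and 12 Hz.
Highest-frequency component: 12 Hz.
Nyquist rate = 2 × 12 Hz = 24 Hz.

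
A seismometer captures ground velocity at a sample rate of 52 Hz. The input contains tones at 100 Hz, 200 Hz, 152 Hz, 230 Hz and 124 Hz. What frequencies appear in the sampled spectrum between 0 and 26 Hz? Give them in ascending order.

fs/2 = 26 Hz.
100 Hz mod fs = 48 Hz.
48 Hz > fs/2 = 26 Hz, folds to fs − 48 Hz = 4 Hz.
200 Hz mod fs = 44 Hz.
44 Hz > fs/2 = 26 Hz, folds to fs − 44 Hz = 8 Hz.
152 Hz mod fs = 48 Hz.
48 Hz > fs/2 = 26 Hz, folds to fs − 48 Hz = 4 Hz.
230 Hz mod fs = 22 Hz.
22 Hz ≤ fs/2 = 26 Hz, appears at 22 Hz.
124 Hz mod fs = 20 Hz.
20 Hz ≤ fs/2 = 26 Hz, appears at 20 Hz.
Distinct values: {4 Hz, 8 Hz, 20 Hz, 22 Hz}.

4 Hz, 8 Hz, 20 Hz, 22 Hz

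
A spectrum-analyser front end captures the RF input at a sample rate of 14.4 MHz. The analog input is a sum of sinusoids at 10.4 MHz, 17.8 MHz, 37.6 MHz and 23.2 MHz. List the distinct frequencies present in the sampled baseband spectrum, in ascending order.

fs/2 = 7.2 MHz.
10.4 MHz > fs/2 = 7.2 MHz, folds to fs − 10.4 MHz = 4 MHz.
17.8 MHz mod fs = 3.4 MHz.
3.4 MHz ≤ fs/2 = 7.2 MHz, appears at 3.4 MHz.
37.6 MHz mod fs = 8.8 MHz.
8.8 MHz > fs/2 = 7.2 MHz, folds to fs − 8.8 MHz = 5.6 MHz.
23.2 MHz mod fs = 8.8 MHz.
8.8 MHz > fs/2 = 7.2 MHz, folds to fs − 8.8 MHz = 5.6 MHz.
Distinct values: {3.4 MHz, 4 MHz, 5.6 MHz}.

3.4 MHz, 4 MHz, 5.6 MHz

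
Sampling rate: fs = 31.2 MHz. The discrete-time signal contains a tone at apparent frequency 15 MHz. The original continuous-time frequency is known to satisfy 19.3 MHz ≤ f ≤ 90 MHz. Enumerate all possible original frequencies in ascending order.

Frequencies that alias to 15 MHz are k·fs ± 15 MHz for integer k ≥ 0.
k=0: 15 MHz.
k=1: 16.2 MHz, 46.2 MHz.
k=2: 47.4 MHz, 77.4 MHz.
k=3: 78.6 MHz, 108.6 MHz.
k=4: 109.8 MHz, 139.8 MHz.
Within [19.3 MHz, 90 MHz]: 46.2 MHz, 47.4 MHz, 77.4 MHz, 78.6 MHz.

46.2 MHz, 47.4 MHz, 77.4 MHz, 78.6 MHz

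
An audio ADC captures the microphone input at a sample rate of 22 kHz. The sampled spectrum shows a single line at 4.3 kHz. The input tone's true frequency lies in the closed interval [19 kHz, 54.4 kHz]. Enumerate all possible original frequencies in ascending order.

Frequencies that alias to 4.3 kHz are k·fs ± 4.3 kHz for integer k ≥ 0.
k=0: 4.3 kHz.
k=1: 17.7 kHz, 26.3 kHz.
k=2: 39.7 kHz, 48.3 kHz.
k=3: 61.7 kHz, 70.3 kHz.
Within [19 kHz, 54.4 kHz]: 26.3 kHz, 39.7 kHz, 48.3 kHz.

26.3 kHz, 39.7 kHz, 48.3 kHz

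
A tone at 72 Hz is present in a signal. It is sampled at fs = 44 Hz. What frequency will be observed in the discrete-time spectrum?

72 Hz mod fs = 28 Hz.
28 Hz > fs/2 = 22 Hz, folds to fs − 28 Hz = 16 Hz.

16 Hz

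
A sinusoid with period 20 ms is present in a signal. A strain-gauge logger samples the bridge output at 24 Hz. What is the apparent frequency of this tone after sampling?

2 Hz

T = 20 ms → f = 1/T = 50 Hz.
50 Hz mod fs = 2 Hz.
2 Hz ≤ fs/2 = 12 Hz, appears at 2 Hz.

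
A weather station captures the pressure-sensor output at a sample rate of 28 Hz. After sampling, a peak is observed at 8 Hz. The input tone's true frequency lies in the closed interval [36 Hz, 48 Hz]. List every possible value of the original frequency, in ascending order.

36 Hz, 48 Hz

Frequencies that alias to 8 Hz are k·fs ± 8 Hz for integer k ≥ 0.
k=0: 8 Hz.
k=1: 20 Hz, 36 Hz.
k=2: 48 Hz, 64 Hz.
k=3: 76 Hz, 92 Hz.
Within [36 Hz, 48 Hz]: 36 Hz, 48 Hz.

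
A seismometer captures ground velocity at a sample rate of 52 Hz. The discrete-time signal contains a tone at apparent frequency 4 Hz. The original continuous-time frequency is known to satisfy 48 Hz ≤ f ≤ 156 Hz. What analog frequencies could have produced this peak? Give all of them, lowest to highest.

48 Hz, 56 Hz, 100 Hz, 108 Hz, 152 Hz

Frequencies that alias to 4 Hz are k·fs ± 4 Hz for integer k ≥ 0.
k=0: 4 Hz.
k=1: 48 Hz, 56 Hz.
k=2: 100 Hz, 108 Hz.
k=3: 152 Hz, 160 Hz.
k=4: 204 Hz, 212 Hz.
Within [48 Hz, 156 Hz]: 48 Hz, 56 Hz, 100 Hz, 108 Hz, 152 Hz.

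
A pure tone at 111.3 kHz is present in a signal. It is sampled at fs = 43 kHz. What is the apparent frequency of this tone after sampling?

111.3 kHz mod fs = 25.3 kHz.
25.3 kHz > fs/2 = 21.5 kHz, folds to fs − 25.3 kHz = 17.7 kHz.

17.7 kHz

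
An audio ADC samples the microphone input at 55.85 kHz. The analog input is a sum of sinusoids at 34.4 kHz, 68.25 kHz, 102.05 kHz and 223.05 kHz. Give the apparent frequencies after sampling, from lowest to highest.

0.35 kHz, 9.65 kHz, 12.4 kHz, 21.45 kHz

fs/2 = 27.925 kHz.
34.4 kHz > fs/2 = 27.925 kHz, folds to fs − 34.4 kHz = 21.45 kHz.
68.25 kHz mod fs = 12.4 kHz.
12.4 kHz ≤ fs/2 = 27.925 kHz, appears at 12.4 kHz.
102.05 kHz mod fs = 46.2 kHz.
46.2 kHz > fs/2 = 27.925 kHz, folds to fs − 46.2 kHz = 9.65 kHz.
223.05 kHz mod fs = 55.5 kHz.
55.5 kHz > fs/2 = 27.925 kHz, folds to fs − 55.5 kHz = 0.35 kHz.
Distinct values: {0.35 kHz, 9.65 kHz, 12.4 kHz, 21.45 kHz}.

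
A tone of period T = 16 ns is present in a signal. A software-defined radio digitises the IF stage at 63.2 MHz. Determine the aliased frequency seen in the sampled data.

0.7 MHz

T = 16 ns → f = 1/T = 62.5 MHz.
62.5 MHz > fs/2 = 31.6 MHz, folds to fs − 62.5 MHz = 0.7 MHz.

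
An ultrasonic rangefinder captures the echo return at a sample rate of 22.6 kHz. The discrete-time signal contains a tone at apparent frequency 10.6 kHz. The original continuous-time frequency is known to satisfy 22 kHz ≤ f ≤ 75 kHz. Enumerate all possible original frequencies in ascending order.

Frequencies that alias to 10.6 kHz are k·fs ± 10.6 kHz for integer k ≥ 0.
k=0: 10.6 kHz.
k=1: 12 kHz, 33.2 kHz.
k=2: 34.6 kHz, 55.8 kHz.
k=3: 57.2 kHz, 78.4 kHz.
k=4: 79.8 kHz, 101 kHz.
Within [22 kHz, 75 kHz]: 33.2 kHz, 34.6 kHz, 55.8 kHz, 57.2 kHz.

33.2 kHz, 34.6 kHz, 55.8 kHz, 57.2 kHz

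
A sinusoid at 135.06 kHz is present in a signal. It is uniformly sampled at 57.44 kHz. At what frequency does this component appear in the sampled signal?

135.06 kHz mod fs = 20.18 kHz.
20.18 kHz ≤ fs/2 = 28.72 kHz, appears at 20.18 kHz.

20.18 kHz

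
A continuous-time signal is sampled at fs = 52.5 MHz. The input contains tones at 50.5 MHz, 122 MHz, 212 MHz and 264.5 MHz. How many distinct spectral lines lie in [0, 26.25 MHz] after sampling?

fs/2 = 26.25 MHz.
50.5 MHz > fs/2 = 26.25 MHz, folds to fs − 50.5 MHz = 2 MHz.
122 MHz mod fs = 17 MHz.
17 MHz ≤ fs/2 = 26.25 MHz, appears at 17 MHz.
212 MHz mod fs = 2 MHz.
2 MHz ≤ fs/2 = 26.25 MHz, appears at 2 MHz.
264.5 MHz mod fs = 2 MHz.
2 MHz ≤ fs/2 = 26.25 MHz, appears at 2 MHz.
Distinct values: {2 MHz, 17 MHz} → 2.

2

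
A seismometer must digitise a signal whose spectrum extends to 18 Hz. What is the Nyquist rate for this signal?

36 Hz

Nyquist rate = 2 × 18 Hz = 36 Hz.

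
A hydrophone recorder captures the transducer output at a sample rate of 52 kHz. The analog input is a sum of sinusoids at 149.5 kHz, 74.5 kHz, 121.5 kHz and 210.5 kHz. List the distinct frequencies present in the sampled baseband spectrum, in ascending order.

fs/2 = 26 kHz.
149.5 kHz mod fs = 45.5 kHz.
45.5 kHz > fs/2 = 26 kHz, folds to fs − 45.5 kHz = 6.5 kHz.
74.5 kHz mod fs = 22.5 kHz.
22.5 kHz ≤ fs/2 = 26 kHz, appears at 22.5 kHz.
121.5 kHz mod fs = 17.5 kHz.
17.5 kHz ≤ fs/2 = 26 kHz, appears at 17.5 kHz.
210.5 kHz mod fs = 2.5 kHz.
2.5 kHz ≤ fs/2 = 26 kHz, appears at 2.5 kHz.
Distinct values: {2.5 kHz, 6.5 kHz, 17.5 kHz, 22.5 kHz}.

2.5 kHz, 6.5 kHz, 17.5 kHz, 22.5 kHz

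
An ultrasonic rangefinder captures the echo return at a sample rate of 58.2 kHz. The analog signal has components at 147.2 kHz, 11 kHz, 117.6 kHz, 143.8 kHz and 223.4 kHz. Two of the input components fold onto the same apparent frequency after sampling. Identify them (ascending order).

143.8 kHz, 147.2 kHz

fs/2 = 29.1 kHz.
147.2 kHz mod fs = 30.8 kHz.
30.8 kHz > fs/2 = 29.1 kHz, folds to fs − 30.8 kHz = 27.4 kHz.
11 kHz ≤ fs/2 = 29.1 kHz, passes unchanged.
117.6 kHz mod fs = 1.2 kHz.
1.2 kHz ≤ fs/2 = 29.1 kHz, appears at 1.2 kHz.
143.8 kHz mod fs = 27.4 kHz.
27.4 kHz ≤ fs/2 = 29.1 kHz, appears at 27.4 kHz.
223.4 kHz mod fs = 48.8 kHz.
48.8 kHz > fs/2 = 29.1 kHz, folds to fs − 48.8 kHz = 9.4 kHz.
143.8 kHz and 147.2 kHz both map to 27.4 kHz.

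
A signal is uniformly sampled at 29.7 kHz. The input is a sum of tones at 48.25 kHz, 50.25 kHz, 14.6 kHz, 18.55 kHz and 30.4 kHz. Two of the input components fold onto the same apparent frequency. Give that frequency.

11.15 kHz

fs/2 = 14.85 kHz.
48.25 kHz mod fs = 18.55 kHz.
18.55 kHz > fs/2 = 14.85 kHz, folds to fs − 18.55 kHz = 11.15 kHz.
50.25 kHz mod fs = 20.55 kHz.
20.55 kHz > fs/2 = 14.85 kHz, folds to fs − 20.55 kHz = 9.15 kHz.
14.6 kHz ≤ fs/2 = 14.85 kHz, passes unchanged.
18.55 kHz > fs/2 = 14.85 kHz, folds to fs − 18.55 kHz = 11.15 kHz.
30.4 kHz mod fs = 0.7 kHz.
0.7 kHz ≤ fs/2 = 14.85 kHz, appears at 0.7 kHz.
18.55 kHz and 48.25 kHz both map to 11.15 kHz.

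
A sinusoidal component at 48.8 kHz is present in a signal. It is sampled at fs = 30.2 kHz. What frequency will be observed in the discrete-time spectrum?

11.6 kHz

48.8 kHz mod fs = 18.6 kHz.
18.6 kHz > fs/2 = 15.1 kHz, folds to fs − 18.6 kHz = 11.6 kHz.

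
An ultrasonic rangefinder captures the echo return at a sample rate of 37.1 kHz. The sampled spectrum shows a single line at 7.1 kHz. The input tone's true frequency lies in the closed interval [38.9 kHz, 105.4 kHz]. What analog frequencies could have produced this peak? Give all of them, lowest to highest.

44.2 kHz, 67.1 kHz, 81.3 kHz, 104.2 kHz

Frequencies that alias to 7.1 kHz are k·fs ± 7.1 kHz for integer k ≥ 0.
k=0: 7.1 kHz.
k=1: 30 kHz, 44.2 kHz.
k=2: 67.1 kHz, 81.3 kHz.
k=3: 104.2 kHz, 118.4 kHz.
k=4: 141.3 kHz, 155.5 kHz.
Within [38.9 kHz, 105.4 kHz]: 44.2 kHz, 67.1 kHz, 81.3 kHz, 104.2 kHz.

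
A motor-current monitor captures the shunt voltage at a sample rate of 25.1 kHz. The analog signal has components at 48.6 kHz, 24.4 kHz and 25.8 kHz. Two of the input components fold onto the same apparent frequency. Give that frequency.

0.7 kHz

fs/2 = 12.55 kHz.
48.6 kHz mod fs = 23.5 kHz.
23.5 kHz > fs/2 = 12.55 kHz, folds to fs − 23.5 kHz = 1.6 kHz.
24.4 kHz > fs/2 = 12.55 kHz, folds to fs − 24.4 kHz = 0.7 kHz.
25.8 kHz mod fs = 0.7 kHz.
0.7 kHz ≤ fs/2 = 12.55 kHz, appears at 0.7 kHz.
24.4 kHz and 25.8 kHz both map to 0.7 kHz.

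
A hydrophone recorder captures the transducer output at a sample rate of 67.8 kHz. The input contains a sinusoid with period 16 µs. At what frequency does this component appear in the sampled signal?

T = 16 µs → f = 1/T = 62.5 kHz.
62.5 kHz > fs/2 = 33.9 kHz, folds to fs − 62.5 kHz = 5.3 kHz.

5.3 kHz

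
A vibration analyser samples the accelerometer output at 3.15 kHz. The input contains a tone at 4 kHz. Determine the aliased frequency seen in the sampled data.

4 kHz mod fs = 0.85 kHz.
0.85 kHz ≤ fs/2 = 1.575 kHz, appears at 0.85 kHz.

0.85 kHz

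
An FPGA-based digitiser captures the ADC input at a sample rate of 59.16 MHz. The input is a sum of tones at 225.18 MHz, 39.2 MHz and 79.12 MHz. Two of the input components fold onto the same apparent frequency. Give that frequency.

19.96 MHz

fs/2 = 29.58 MHz.
225.18 MHz mod fs = 47.7 MHz.
47.7 MHz > fs/2 = 29.58 MHz, folds to fs − 47.7 MHz = 11.46 MHz.
39.2 MHz > fs/2 = 29.58 MHz, folds to fs − 39.2 MHz = 19.96 MHz.
79.12 MHz mod fs = 19.96 MHz.
19.96 MHz ≤ fs/2 = 29.58 MHz, appears at 19.96 MHz.
39.2 MHz and 79.12 MHz both map to 19.96 MHz.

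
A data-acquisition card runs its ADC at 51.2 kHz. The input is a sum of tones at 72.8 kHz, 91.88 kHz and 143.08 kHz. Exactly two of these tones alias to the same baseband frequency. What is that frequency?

10.52 kHz

fs/2 = 25.6 kHz.
72.8 kHz mod fs = 21.6 kHz.
21.6 kHz ≤ fs/2 = 25.6 kHz, appears at 21.6 kHz.
91.88 kHz mod fs = 40.68 kHz.
40.68 kHz > fs/2 = 25.6 kHz, folds to fs − 40.68 kHz = 10.52 kHz.
143.08 kHz mod fs = 40.68 kHz.
40.68 kHz > fs/2 = 25.6 kHz, folds to fs − 40.68 kHz = 10.52 kHz.
91.88 kHz and 143.08 kHz both map to 10.52 kHz.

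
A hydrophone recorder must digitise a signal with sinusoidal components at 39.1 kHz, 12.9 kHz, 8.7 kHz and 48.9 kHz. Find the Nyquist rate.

Highest-frequency component: 48.9 kHz.
Nyquist rate = 2 × 48.9 kHz = 97.8 kHz.

97.8 kHz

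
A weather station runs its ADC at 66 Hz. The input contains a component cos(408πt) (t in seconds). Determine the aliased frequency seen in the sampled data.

6 Hz

ω = 408π rad/s → f = ω/(2π) = 204 Hz.
204 Hz mod fs = 6 Hz.
6 Hz ≤ fs/2 = 33 Hz, appears at 6 Hz.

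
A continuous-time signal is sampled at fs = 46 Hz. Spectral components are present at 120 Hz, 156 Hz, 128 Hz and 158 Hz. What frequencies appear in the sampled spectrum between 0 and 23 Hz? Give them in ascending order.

10 Hz, 18 Hz, 20 Hz

fs/2 = 23 Hz.
120 Hz mod fs = 28 Hz.
28 Hz > fs/2 = 23 Hz, folds to fs − 28 Hz = 18 Hz.
156 Hz mod fs = 18 Hz.
18 Hz ≤ fs/2 = 23 Hz, appears at 18 Hz.
128 Hz mod fs = 36 Hz.
36 Hz > fs/2 = 23 Hz, folds to fs − 36 Hz = 10 Hz.
158 Hz mod fs = 20 Hz.
20 Hz ≤ fs/2 = 23 Hz, appears at 20 Hz.
Distinct values: {10 Hz, 18 Hz, 20 Hz}.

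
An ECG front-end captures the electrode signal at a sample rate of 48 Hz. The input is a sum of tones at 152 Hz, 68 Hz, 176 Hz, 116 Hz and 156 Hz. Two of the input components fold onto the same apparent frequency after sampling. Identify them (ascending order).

fs/2 = 24 Hz.
152 Hz mod fs = 8 Hz.
8 Hz ≤ fs/2 = 24 Hz, appears at 8 Hz.
68 Hz mod fs = 20 Hz.
20 Hz ≤ fs/2 = 24 Hz, appears at 20 Hz.
176 Hz mod fs = 32 Hz.
32 Hz > fs/2 = 24 Hz, folds to fs − 32 Hz = 16 Hz.
116 Hz mod fs = 20 Hz.
20 Hz ≤ fs/2 = 24 Hz, appears at 20 Hz.
156 Hz mod fs = 12 Hz.
12 Hz ≤ fs/2 = 24 Hz, appears at 12 Hz.
68 Hz and 116 Hz both map to 20 Hz.

68 Hz, 116 Hz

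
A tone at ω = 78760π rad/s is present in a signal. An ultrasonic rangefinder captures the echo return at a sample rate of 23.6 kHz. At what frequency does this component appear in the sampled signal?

7.82 kHz

ω = 78760π rad/s → f = ω/(2π) = 39380 Hz = 39.38 kHz.
39.38 kHz mod fs = 15.78 kHz.
15.78 kHz > fs/2 = 11.8 kHz, folds to fs − 15.78 kHz = 7.82 kHz.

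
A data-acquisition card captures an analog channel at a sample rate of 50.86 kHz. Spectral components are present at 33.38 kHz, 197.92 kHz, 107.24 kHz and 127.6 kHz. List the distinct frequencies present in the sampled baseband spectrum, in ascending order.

fs/2 = 25.43 kHz.
33.38 kHz > fs/2 = 25.43 kHz, folds to fs − 33.38 kHz = 17.48 kHz.
197.92 kHz mod fs = 45.34 kHz.
45.34 kHz > fs/2 = 25.43 kHz, folds to fs − 45.34 kHz = 5.52 kHz.
107.24 kHz mod fs = 5.52 kHz.
5.52 kHz ≤ fs/2 = 25.43 kHz, appears at 5.52 kHz.
127.6 kHz mod fs = 25.88 kHz.
25.88 kHz > fs/2 = 25.43 kHz, folds to fs − 25.88 kHz = 24.98 kHz.
Distinct values: {5.52 kHz, 17.48 kHz, 24.98 kHz}.

5.52 kHz, 17.48 kHz, 24.98 kHz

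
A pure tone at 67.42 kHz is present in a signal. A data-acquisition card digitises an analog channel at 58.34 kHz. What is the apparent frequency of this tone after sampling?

9.08 kHz

67.42 kHz mod fs = 9.08 kHz.
9.08 kHz ≤ fs/2 = 29.17 kHz, appears at 9.08 kHz.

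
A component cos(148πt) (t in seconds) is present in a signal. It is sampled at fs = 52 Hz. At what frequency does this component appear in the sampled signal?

ω = 148π rad/s → f = ω/(2π) = 74 Hz.
74 Hz mod fs = 22 Hz.
22 Hz ≤ fs/2 = 26 Hz, appears at 22 Hz.

22 Hz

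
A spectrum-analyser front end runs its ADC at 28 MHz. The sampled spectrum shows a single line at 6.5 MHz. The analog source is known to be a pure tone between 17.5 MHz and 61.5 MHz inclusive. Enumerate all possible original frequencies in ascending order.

Frequencies that alias to 6.5 MHz are k·fs ± 6.5 MHz for integer k ≥ 0.
k=0: 6.5 MHz.
k=1: 21.5 MHz, 34.5 MHz.
k=2: 49.5 MHz, 62.5 MHz.
k=3: 77.5 MHz, 90.5 MHz.
Within [17.5 MHz, 61.5 MHz]: 21.5 MHz, 34.5 MHz, 49.5 MHz.

21.5 MHz, 34.5 MHz, 49.5 MHz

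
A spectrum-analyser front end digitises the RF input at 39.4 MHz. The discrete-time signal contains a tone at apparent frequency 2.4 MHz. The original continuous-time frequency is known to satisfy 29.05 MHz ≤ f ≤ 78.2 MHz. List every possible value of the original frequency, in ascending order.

Frequencies that alias to 2.4 MHz are k·fs ± 2.4 MHz for integer k ≥ 0.
k=0: 2.4 MHz.
k=1: 37 MHz, 41.8 MHz.
k=2: 76.4 MHz, 81.2 MHz.
k=3: 115.8 MHz, 120.6 MHz.
Within [29.05 MHz, 78.2 MHz]: 37 MHz, 41.8 MHz, 76.4 MHz.

37 MHz, 41.8 MHz, 76.4 MHz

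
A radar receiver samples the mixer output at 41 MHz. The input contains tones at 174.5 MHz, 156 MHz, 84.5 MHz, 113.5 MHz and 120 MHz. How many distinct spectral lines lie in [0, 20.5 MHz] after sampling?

fs/2 = 20.5 MHz.
174.5 MHz mod fs = 10.5 MHz.
10.5 MHz ≤ fs/2 = 20.5 MHz, appears at 10.5 MHz.
156 MHz mod fs = 33 MHz.
33 MHz > fs/2 = 20.5 MHz, folds to fs − 33 MHz = 8 MHz.
84.5 MHz mod fs = 2.5 MHz.
2.5 MHz ≤ fs/2 = 20.5 MHz, appears at 2.5 MHz.
113.5 MHz mod fs = 31.5 MHz.
31.5 MHz > fs/2 = 20.5 MHz, folds to fs − 31.5 MHz = 9.5 MHz.
120 MHz mod fs = 38 MHz.
38 MHz > fs/2 = 20.5 MHz, folds to fs − 38 MHz = 3 MHz.
Distinct values: {2.5 MHz, 3 MHz, 8 MHz, 9.5 MHz, 10.5 MHz} → 5.

5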